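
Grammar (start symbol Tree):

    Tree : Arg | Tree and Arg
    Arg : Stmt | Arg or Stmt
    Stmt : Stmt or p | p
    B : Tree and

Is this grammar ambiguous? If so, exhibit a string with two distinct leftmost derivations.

Ambiguous

Witness: p or p

Derivation 1: Tree ⇒ Arg ⇒ Stmt ⇒ Stmt or p ⇒ p or p
Derivation 2: Tree ⇒ Arg ⇒ Arg or Stmt ⇒ Stmt or Stmt ⇒ p or Stmt ⇒ p or p

Two distinct leftmost derivations for the same string.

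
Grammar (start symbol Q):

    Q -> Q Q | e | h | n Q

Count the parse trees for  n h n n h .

2

Parse trees for n h n n h:
  [Q [Q n [Q h]] [Q n [Q n [Q h]]]]
  [Q n [Q [Q h] [Q n [Q n [Q h]]]]]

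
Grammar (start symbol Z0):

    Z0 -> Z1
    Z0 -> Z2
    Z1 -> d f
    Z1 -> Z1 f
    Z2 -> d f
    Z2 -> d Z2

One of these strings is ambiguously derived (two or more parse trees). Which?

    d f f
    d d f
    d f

d f

d f f: 1 tree
d d f: 1 tree
d f: 2 trees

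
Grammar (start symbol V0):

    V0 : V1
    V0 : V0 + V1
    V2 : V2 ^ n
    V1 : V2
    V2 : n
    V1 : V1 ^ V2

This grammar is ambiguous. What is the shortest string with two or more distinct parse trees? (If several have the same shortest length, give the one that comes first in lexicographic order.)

length 1: no string has ≥2 trees
length 3: n ^ n has 2 parse trees

Two derivations of n ^ n:
  V0 ⇒ V1 ⇒ V2 ⇒ V2 ^ n ⇒ n ^ n
  V0 ⇒ V1 ⇒ V1 ^ V2 ⇒ V2 ^ V2 ⇒ n ^ V2 ⇒ n ^ n

n ^ n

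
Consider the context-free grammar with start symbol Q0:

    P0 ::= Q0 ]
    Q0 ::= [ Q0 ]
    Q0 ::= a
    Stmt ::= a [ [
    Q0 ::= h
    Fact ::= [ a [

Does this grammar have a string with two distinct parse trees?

Unambiguous

Only Q0 is reachable from Q0; ignoring the rest: Each string is a nest of matched brackets around a single atom. An opening bracket forces the recursive rule; an atom forces the base rule.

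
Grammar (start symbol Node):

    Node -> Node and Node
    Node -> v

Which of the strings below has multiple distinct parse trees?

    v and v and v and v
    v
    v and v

v and v and v and v: 5 trees
v: 1 tree
v and v: 1 tree

v and v and v and v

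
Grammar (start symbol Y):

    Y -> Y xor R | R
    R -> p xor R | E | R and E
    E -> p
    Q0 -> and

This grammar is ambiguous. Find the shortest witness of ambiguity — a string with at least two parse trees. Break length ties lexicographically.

p xor p

length 1: no string has ≥2 trees
length 3: p xor p has 2 parse trees

Two derivations of p xor p:
  Y ⇒ Y xor R ⇒ R xor R ⇒ E xor R ⇒ p xor R ⇒ p xor E ⇒ p xor p
  Y ⇒ R ⇒ p xor R ⇒ p xor E ⇒ p xor p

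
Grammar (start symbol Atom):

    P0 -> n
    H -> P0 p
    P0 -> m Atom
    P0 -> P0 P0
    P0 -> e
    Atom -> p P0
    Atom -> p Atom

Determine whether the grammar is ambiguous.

Witness: p e e e

Derivation 1: Atom ⇒ p P0 ⇒ p P0 P0 ⇒ p P0 P0 P0 ⇒ p e P0 P0 ⇒ p e e P0 ⇒ p e e e
Derivation 2: Atom ⇒ p P0 ⇒ p P0 P0 ⇒ p e P0 ⇒ p e P0 P0 ⇒ p e e P0 ⇒ p e e e

Two distinct leftmost derivations for the same string.

Ambiguous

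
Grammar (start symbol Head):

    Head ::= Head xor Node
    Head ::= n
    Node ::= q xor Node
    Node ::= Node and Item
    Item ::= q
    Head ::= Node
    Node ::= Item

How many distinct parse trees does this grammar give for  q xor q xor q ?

Parse trees for q xor q xor q:
  [Head [Head [Node [Item q]]] xor [Node q xor [Node [Item q]]]]
  [Head [Head [Head [Node [Item q]]] xor [Node [Item q]]] xor [Node [Item q]]]
  [Head [Head [Node q xor [Node [Item q]]]] xor [Node [Item q]]]
  [Head [Node q xor [Node q xor [Node [Item q]]]]]

4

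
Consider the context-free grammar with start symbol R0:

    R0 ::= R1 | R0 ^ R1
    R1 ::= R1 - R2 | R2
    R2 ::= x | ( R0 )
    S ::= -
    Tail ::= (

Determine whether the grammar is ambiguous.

Unambiguous

(S, Tail are unreachable from R0, so their rules don't affect L(R0).) R0 → R0 ^ R1 | R1  ;  R1 → R1 - R2 | R2  — a left-associative chain with R2 at the bottom. Each string factors uniquely by precedence.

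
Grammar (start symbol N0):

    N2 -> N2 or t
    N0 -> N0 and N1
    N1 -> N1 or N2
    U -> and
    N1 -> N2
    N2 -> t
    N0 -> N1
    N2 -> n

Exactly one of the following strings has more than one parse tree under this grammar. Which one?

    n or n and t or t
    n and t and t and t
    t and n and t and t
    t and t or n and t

n or n and t or t

n or n and t or t: 2 trees
n and t and t and t: 1 tree
t and n and t and t: 1 tree
t and t or n and t: 1 tree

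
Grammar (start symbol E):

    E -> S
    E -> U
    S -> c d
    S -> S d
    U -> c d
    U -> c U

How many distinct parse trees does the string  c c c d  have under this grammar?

1

Parse trees for c c c d:
  [E [U c [U c [U c d]]]]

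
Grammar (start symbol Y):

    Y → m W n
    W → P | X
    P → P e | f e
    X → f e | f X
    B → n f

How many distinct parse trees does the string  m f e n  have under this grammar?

Parse trees for m f e n:
  [Y m [W [P f e]] n]
  [Y m [W [X f e]] n]

2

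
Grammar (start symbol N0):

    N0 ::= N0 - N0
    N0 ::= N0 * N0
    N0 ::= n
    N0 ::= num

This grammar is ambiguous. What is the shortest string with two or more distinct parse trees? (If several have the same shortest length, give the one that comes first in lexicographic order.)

length 1: no string has ≥2 trees
length 3: no string has ≥2 trees
length 5: n * n * n has 2 parse trees

Two derivations of n * n * n:
  N0 ⇒ N0 * N0 ⇒ N0 * N0 * N0 ⇒ n * N0 * N0 ⇒ n * n * N0 ⇒ n * n * n
  N0 ⇒ N0 * N0 ⇒ n * N0 ⇒ n * N0 * N0 ⇒ n * n * N0 ⇒ n * n * n

n * n * n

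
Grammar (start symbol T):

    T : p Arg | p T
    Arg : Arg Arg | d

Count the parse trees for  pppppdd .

Parse trees for pppppdd:
  [T p [T p [T p [T p [T p [Arg [Arg d] [Arg d]]]]]]]

1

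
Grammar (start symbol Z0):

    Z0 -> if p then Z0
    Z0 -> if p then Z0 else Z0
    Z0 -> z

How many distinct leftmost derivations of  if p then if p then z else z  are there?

2

Parse trees for if p then if p then z else z:
  [Z0 if p then [Z0 if p then [Z0 z] else [Z0 z]]]
  [Z0 if p then [Z0 if p then [Z0 z]] else [Z0 z]]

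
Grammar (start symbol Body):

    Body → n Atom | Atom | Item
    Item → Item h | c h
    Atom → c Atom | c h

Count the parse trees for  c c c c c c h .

Parse trees for c c c c c c h:
  [Body [Atom c [Atom c [Atom c [Atom c [Atom c [Atom c h]]]]]]]

1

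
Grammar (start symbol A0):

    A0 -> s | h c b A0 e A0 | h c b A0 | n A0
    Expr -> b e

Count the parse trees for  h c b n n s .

1

Parse trees for h c b n n s:
  [A0 h c b [A0 n [A0 n [A0 s]]]]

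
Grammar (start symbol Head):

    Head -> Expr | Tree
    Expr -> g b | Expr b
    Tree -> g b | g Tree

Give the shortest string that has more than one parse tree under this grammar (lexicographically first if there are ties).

g b

length 2: g b has 2 parse trees

Two derivations of g b:
  Head ⇒ Expr ⇒ g b
  Head ⇒ Tree ⇒ g b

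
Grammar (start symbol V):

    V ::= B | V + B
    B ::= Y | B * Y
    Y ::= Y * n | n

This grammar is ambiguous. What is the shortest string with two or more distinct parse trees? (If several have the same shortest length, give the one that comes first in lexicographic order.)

n * n

length 1: no string has ≥2 trees
length 3: n * n has 2 parse trees

Two derivations of n * n:
  V ⇒ B ⇒ Y ⇒ Y * n ⇒ n * n
  V ⇒ B ⇒ B * Y ⇒ Y * Y ⇒ n * Y ⇒ n * n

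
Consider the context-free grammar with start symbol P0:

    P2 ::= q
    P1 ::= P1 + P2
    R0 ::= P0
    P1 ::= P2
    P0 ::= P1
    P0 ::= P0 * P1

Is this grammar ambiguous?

Unambiguous

Only P0, P1, P2 are reachable from P0; ignoring the rest: This is a standard precedence ladder (P0 over P1 over P2), with each level left-recursive on its own operator ('*' at P0, '+' at P1). That structure is LR(1), hence unambiguous.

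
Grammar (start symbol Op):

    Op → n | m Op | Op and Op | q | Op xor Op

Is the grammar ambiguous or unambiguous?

Ambiguous

Witness: m n and n

Derivation 1: Op ⇒ m Op ⇒ m Op and Op ⇒ m n and Op ⇒ m n and n
Derivation 2: Op ⇒ Op and Op ⇒ m Op and Op ⇒ m n and Op ⇒ m n and n

Two distinct leftmost derivations for the same string.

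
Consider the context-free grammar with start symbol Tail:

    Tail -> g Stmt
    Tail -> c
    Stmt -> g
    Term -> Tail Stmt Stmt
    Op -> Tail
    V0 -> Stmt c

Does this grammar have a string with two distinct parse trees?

Only Tail, Stmt are reachable from Tail; ignoring the rest: Restricted to the reachable nonterminals, every rule has the form A → t or A → t B, and no two rules for the same A share a first terminal. The grammar encodes a DFA — one run per string.

Unambiguous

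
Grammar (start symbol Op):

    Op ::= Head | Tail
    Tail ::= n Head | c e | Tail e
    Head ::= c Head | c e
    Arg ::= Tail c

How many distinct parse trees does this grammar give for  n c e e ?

1

Parse trees for n c e e:
  [Op [Tail [Tail n [Head c e]] e]]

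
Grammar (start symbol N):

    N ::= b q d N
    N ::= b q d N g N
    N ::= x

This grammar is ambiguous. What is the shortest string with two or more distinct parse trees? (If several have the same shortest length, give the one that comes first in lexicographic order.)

length 1: no string has ≥2 trees
length 4: no string has ≥2 trees
length 6: no string has ≥2 trees
length 7: no string has ≥2 trees
length 9: b q d b q d x g x has 2 parse trees

Two derivations of b q d b q d x g x:
  N ⇒ b q d N ⇒ b q d b q d N g N ⇒ b q d b q d x g N ⇒ b q d b q d x g x
  N ⇒ b q d N g N ⇒ b q d b q d N g N ⇒ b q d b q d x g N ⇒ b q d b q d x g x

b q d b q d x g x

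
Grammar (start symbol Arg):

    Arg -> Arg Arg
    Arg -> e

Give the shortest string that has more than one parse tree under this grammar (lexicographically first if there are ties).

length 1: no string has ≥2 trees
length 2: no string has ≥2 trees
length 3: e e e has 2 parse trees

Two derivations of e e e:
  Arg ⇒ Arg Arg ⇒ Arg Arg Arg ⇒ e Arg Arg ⇒ e e Arg ⇒ e e e
  Arg ⇒ Arg Arg ⇒ e Arg ⇒ e Arg Arg ⇒ e e Arg ⇒ e e e

e e e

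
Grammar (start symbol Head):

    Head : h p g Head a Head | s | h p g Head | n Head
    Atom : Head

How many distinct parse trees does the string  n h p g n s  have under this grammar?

1

Parse trees for n h p g n s:
  [Head n [Head h p g [Head n [Head s]]]]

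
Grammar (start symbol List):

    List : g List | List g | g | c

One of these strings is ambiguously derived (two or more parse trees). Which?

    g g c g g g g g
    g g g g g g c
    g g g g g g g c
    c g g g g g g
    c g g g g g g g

g g c g g g g g: 21 trees
g g g g g g c: 1 tree
g g g g g g g c: 1 tree
c g g g g g g: 1 tree
c g g g g g g g: 1 tree

g g c g g g g g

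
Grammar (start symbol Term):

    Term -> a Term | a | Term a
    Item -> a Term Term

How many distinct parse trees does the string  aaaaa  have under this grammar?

Parse trees for aaaaa (showing first 6 of 16):
  [Term a [Term a [Term a [Term a [Term a]]]]]
  [Term a [Term a [Term a [Term [Term a] a]]]]
  [Term a [Term a [Term [Term a [Term a]] a]]]
  [Term a [Term a [Term [Term [Term a] a] a]]]
  [Term a [Term [Term a [Term a [Term a]]] a]]
  [Term a [Term [Term a [Term [Term a] a]] a]]

16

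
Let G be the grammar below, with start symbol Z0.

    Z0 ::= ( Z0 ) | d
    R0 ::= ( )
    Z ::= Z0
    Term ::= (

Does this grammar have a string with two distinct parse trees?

Unambiguous

(R0, Z, Term are unreachable from Z0, so their rules don't affect L(Z0).) L(Z0) is { openⁿ atom closeⁿ : n ≥ 0 }. The bracket depth fixes n, and the derivation is forced at every step.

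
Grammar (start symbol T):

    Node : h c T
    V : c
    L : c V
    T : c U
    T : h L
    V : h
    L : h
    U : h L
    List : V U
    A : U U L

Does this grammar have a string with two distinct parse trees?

(List, A, Node are unreachable from T, so their rules don't affect L(T).) Each reachable nonterminal has at most one production per leading terminal, and all productions are right-linear; the derivation is determined token-by-token.

Unambiguous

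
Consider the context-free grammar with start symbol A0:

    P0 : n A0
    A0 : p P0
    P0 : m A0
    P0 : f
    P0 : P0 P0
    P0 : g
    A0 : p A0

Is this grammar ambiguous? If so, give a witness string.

Witness: p f f f

Derivation 1: A0 ⇒ p P0 ⇒ p P0 P0 ⇒ p f P0 ⇒ p f P0 P0 ⇒ p f f P0 ⇒ p f f f
Derivation 2: A0 ⇒ p P0 ⇒ p P0 P0 ⇒ p P0 P0 P0 ⇒ p f P0 P0 ⇒ p f f P0 ⇒ p f f f

Two distinct leftmost derivations for the same string.

Ambiguous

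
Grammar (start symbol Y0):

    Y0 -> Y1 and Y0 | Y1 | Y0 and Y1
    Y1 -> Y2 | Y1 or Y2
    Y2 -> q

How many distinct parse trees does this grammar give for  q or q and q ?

2

Parse trees for q or q and q:
  [Y0 [Y1 [Y1 [Y2 q]] or [Y2 q]] and [Y0 [Y1 [Y2 q]]]]
  [Y0 [Y0 [Y1 [Y1 [Y2 q]] or [Y2 q]]] and [Y1 [Y2 q]]]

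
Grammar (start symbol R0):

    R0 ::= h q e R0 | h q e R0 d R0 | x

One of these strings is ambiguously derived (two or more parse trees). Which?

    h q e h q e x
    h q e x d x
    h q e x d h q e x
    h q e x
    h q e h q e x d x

h q e h q e x d x

h q e h q e x: 1 tree
h q e x d x: 1 tree
h q e x d h q e x: 1 tree
h q e x: 1 tree
h q e h q e x d x: 2 trees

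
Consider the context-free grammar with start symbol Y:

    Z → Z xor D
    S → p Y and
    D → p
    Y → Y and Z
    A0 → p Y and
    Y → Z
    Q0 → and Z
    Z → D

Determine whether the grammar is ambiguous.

Unambiguous

Only Y, Z, D are reachable from Y; ignoring the rest: This is a standard precedence ladder (Y over Z over D), with each level left-recursive on its own operator ('and' at Y, 'xor' at Z). That structure is LR(1), hence unambiguous.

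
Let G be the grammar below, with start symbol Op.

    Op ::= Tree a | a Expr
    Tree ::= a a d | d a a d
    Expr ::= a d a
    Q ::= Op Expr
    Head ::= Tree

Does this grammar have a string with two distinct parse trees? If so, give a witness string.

Witness: a a d a

Derivation 1: Op ⇒ Tree a ⇒ a a d a
Derivation 2: Op ⇒ a Expr ⇒ a a d a

Two distinct leftmost derivations for the same string.

Ambiguous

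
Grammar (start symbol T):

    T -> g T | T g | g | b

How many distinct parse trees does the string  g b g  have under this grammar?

Parse trees for g b g:
  [T g [T [T b] g]]
  [T [T g [T b]] g]

2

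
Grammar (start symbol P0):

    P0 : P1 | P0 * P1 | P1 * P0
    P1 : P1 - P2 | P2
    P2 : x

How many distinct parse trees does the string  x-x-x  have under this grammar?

1

Parse trees for x-x-x:
  [P0 [P1 [P1 [P1 [P2 x]] - [P2 x]] - [P2 x]]]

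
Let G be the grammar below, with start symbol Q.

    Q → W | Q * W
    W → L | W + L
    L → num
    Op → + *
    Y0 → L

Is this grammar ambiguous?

Unambiguous

Only Q, W, L are reachable from Q; ignoring the rest: The grammar is stratified — Q handles '*' (left-recursive), W handles '+', L atoms. Each operator has a fixed associativity and precedence level, so every string has one parse.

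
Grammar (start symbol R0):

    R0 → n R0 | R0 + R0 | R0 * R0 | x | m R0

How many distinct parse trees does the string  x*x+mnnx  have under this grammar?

2

Parse trees for x*x+mnnx:
  [R0 [R0 [R0 x] * [R0 x]] + [R0 m [R0 n [R0 n [R0 x]]]]]
  [R0 [R0 x] * [R0 [R0 x] + [R0 m [R0 n [R0 n [R0 x]]]]]]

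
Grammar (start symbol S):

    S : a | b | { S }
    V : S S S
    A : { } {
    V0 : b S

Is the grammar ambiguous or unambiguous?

(V, A, V0 are unreachable from S, so their rules don't affect L(S).) L(S) is { openⁿ atom closeⁿ : n ≥ 0 }. The bracket depth fixes n, and the derivation is forced at every step.

Unambiguous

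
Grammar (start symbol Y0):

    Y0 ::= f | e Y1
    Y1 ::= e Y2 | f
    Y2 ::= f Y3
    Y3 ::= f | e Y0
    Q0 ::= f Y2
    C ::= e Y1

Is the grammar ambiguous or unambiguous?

Unambiguous

Only Y0, Y1, Y2, Y3 are reachable from Y0; ignoring the rest: The reachable rules are right-linear with at most one rule per (nonterminal, next-terminal) pair. Each input token forces the next rule, so parsing is deterministic.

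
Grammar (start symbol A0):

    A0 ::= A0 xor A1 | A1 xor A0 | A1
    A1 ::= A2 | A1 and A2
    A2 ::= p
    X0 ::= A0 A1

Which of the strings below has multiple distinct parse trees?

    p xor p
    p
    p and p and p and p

p xor p: 2 trees
p: 1 tree
p and p and p and p: 1 tree

p xor p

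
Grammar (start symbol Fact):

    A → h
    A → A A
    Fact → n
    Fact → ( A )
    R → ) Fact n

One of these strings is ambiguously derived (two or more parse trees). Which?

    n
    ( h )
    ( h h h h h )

( h h h h h )

n: 1 tree
( h ): 1 tree
( h h h h h ): 14 trees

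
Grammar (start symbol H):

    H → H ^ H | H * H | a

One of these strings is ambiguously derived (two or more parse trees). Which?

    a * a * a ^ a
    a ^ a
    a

a * a * a ^ a

a * a * a ^ a: 5 trees
a ^ a: 1 tree
a: 1 tree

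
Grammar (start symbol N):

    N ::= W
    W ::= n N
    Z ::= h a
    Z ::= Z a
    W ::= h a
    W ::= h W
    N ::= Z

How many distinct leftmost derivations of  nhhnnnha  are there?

Parse trees for nhhnnnha:
  [N [W n [N [W h [W h [W n [N [W n [N [W n [N [W h a]]]]]]]]]]]]
  [N [W n [N [W h [W h [W n [N [W n [N [W n [N [Z h a]]]]]]]]]]]]

2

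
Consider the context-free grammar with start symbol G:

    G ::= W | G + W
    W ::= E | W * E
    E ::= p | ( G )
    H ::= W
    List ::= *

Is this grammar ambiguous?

Unambiguous

(H, List are unreachable from G, so their rules don't affect L(G).) This is a standard precedence ladder (G over W over E), with each level left-recursive on its own operator ('+' at G, '*' at W). That structure is LR(1), hence unambiguous.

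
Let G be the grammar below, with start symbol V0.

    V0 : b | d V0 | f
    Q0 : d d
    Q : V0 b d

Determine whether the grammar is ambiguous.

(Q0, Q are unreachable from V0, so their rules don't affect L(V0).) The reachable rules are right-linear with at most one rule per (nonterminal, next-terminal) pair. Each input token forces the next rule, so parsing is deterministic.

Unambiguous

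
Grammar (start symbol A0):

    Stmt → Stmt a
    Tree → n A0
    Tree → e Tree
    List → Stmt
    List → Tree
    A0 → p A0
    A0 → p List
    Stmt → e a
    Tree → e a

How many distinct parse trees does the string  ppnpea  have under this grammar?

2

Parse trees for ppnpea:
  [A0 p [A0 p [List [Tree n [A0 p [List [Stmt e a]]]]]]]
  [A0 p [A0 p [List [Tree n [A0 p [List [Tree e a]]]]]]]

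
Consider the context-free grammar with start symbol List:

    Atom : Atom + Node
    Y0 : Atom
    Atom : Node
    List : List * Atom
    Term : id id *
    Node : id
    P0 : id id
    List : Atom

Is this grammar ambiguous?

Unambiguous

Only List, Atom, Node are reachable from List; ignoring the rest: List → List * Atom | Atom  ;  Atom → Atom + Node | Node  — a left-associative chain with Node at the bottom. Each string factors uniquely by precedence.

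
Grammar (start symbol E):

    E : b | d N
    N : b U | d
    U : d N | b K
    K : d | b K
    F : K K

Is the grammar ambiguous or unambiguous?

Unambiguous

Only E, N, U, K are reachable from E; ignoring the rest: The reachable rules are right-linear with at most one rule per (nonterminal, next-terminal) pair. Each input token forces the next rule, so parsing is deterministic.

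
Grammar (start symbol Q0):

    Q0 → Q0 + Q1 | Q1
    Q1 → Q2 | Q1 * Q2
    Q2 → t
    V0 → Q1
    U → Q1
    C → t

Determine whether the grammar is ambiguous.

Unambiguous

(V0, U, C are unreachable from Q0, so their rules don't affect L(Q0).) This is a standard precedence ladder (Q0 over Q1 over Q2), with each level left-recursive on its own operator ('+' at Q0, '*' at Q1). That structure is LR(1), hence unambiguous.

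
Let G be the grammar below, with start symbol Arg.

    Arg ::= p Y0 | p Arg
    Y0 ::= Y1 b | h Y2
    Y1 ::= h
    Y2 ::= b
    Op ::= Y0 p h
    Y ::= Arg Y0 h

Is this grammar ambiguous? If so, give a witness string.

Ambiguous

Witness: p h b

Derivation 1: Arg ⇒ p Y0 ⇒ p Y1 b ⇒ p h b
Derivation 2: Arg ⇒ p Y0 ⇒ p h Y2 ⇒ p h b

Two distinct leftmost derivations for the same string.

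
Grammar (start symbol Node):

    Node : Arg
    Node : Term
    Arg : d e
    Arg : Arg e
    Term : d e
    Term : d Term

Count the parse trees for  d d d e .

1

Parse trees for d d d e:
  [Node [Term d [Term d [Term d e]]]]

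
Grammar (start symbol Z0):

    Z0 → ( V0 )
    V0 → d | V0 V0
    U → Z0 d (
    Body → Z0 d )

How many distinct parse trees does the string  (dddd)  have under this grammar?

Parse trees for (dddd):
  [Z0 ( [V0 [V0 d] [V0 [V0 d] [V0 [V0 d] [V0 d]]]] )]
  [Z0 ( [V0 [V0 d] [V0 [V0 [V0 d] [V0 d]] [V0 d]]] )]
  [Z0 ( [V0 [V0 [V0 d] [V0 d]] [V0 [V0 d] [V0 d]]] )]
  [Z0 ( [V0 [V0 [V0 d] [V0 [V0 d] [V0 d]]] [V0 d]] )]
  [Z0 ( [V0 [V0 [V0 [V0 d] [V0 d]] [V0 d]] [V0 d]] )]

5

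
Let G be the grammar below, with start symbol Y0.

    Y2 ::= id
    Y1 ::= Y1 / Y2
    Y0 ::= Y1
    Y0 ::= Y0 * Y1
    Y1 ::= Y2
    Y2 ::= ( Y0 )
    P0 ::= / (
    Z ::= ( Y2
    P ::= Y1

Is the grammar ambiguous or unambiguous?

Unambiguous

(P, Z, P0 are unreachable from Y0, so their rules don't affect L(Y0).) This is a standard precedence ladder (Y0 over Y1 over Y2), with each level left-recursive on its own operator ('*' at Y0, '/' at Y1). That structure is LR(1), hence unambiguous.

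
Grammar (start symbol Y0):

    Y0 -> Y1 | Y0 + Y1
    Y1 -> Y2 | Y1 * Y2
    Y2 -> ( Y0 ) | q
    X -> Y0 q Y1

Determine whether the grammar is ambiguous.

Unambiguous

Only Y0, Y1, Y2 are reachable from Y0; ignoring the rest: The grammar is stratified — Y0 handles '+' (left-recursive), Y1 handles '*', Y2 atoms. Each operator has a fixed associativity and precedence level, so every string has one parse.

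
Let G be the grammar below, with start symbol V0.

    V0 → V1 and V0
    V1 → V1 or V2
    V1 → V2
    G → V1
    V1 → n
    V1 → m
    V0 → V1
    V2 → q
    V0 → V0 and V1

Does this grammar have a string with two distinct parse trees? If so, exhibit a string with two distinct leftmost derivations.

Witness: m and m

Derivation 1: V0 ⇒ V1 and V0 ⇒ m and V0 ⇒ m and V1 ⇒ m and m
Derivation 2: V0 ⇒ V0 and V1 ⇒ V1 and V1 ⇒ m and V1 ⇒ m and m

Two distinct leftmost derivations for the same string.

Ambiguous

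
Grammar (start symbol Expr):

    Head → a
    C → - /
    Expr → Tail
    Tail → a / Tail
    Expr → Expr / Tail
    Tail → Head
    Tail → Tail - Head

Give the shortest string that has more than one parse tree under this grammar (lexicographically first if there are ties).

length 1: no string has ≥2 trees
length 3: a / a has 2 parse trees

Two derivations of a / a:
  Expr ⇒ Tail ⇒ a / Tail ⇒ a / Head ⇒ a / a
  Expr ⇒ Expr / Tail ⇒ Tail / Tail ⇒ Head / Tail ⇒ a / Tail ⇒ a / Head ⇒ a / a

a / a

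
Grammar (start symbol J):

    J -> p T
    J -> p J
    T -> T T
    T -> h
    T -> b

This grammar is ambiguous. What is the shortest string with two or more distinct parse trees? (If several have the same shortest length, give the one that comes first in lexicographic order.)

length 2: no string has ≥2 trees
length 3: no string has ≥2 trees
length 4: p b b b has 2 parse trees

Two derivations of p b b b:
  J ⇒ p T ⇒ p T T ⇒ p T T T ⇒ p b T T ⇒ p b b T ⇒ p b b b
  J ⇒ p T ⇒ p T T ⇒ p b T ⇒ p b T T ⇒ p b b T ⇒ p b b b

p b b b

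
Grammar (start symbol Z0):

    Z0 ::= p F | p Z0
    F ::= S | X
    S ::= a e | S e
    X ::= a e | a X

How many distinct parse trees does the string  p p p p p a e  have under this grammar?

Parse trees for p p p p p a e:
  [Z0 p [Z0 p [Z0 p [Z0 p [Z0 p [F [S a e]]]]]]]
  [Z0 p [Z0 p [Z0 p [Z0 p [Z0 p [F [X a e]]]]]]]

2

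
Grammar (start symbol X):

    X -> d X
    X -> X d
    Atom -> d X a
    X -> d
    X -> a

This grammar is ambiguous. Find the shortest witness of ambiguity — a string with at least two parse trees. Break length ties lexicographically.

d d

length 1: no string has ≥2 trees
length 2: d d has 2 parse trees

Two derivations of d d:
  X ⇒ d X ⇒ d d
  X ⇒ X d ⇒ d d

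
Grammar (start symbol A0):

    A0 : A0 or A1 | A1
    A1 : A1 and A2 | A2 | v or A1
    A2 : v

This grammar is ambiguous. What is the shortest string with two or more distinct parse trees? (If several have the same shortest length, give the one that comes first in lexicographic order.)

length 1: no string has ≥2 trees
length 3: v or v has 2 parse trees

Two derivations of v or v:
  A0 ⇒ A0 or A1 ⇒ A1 or A1 ⇒ A2 or A1 ⇒ v or A1 ⇒ v or A2 ⇒ v or v
  A0 ⇒ A1 ⇒ v or A1 ⇒ v or A2 ⇒ v or v

v or v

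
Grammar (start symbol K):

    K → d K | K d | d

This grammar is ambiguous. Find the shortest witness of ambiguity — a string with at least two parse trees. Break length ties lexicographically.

length 1: no string has ≥2 trees
length 2: d d has 2 parse trees

Two derivations of d d:
  K ⇒ d K ⇒ d d
  K ⇒ K d ⇒ d d

d d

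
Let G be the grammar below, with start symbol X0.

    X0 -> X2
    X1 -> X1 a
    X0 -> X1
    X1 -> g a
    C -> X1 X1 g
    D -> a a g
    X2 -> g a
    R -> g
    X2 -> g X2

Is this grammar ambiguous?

Witness: g a

Derivation 1: X0 ⇒ X2 ⇒ g a
Derivation 2: X0 ⇒ X1 ⇒ g a

Two distinct leftmost derivations for the same string.

Ambiguous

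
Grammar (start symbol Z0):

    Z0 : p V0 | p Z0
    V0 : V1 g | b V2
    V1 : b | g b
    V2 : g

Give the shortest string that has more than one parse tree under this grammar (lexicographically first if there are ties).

length 3: p b g has 2 parse trees

Two derivations of p b g:
  Z0 ⇒ p V0 ⇒ p V1 g ⇒ p b g
  Z0 ⇒ p V0 ⇒ p b V2 ⇒ p b g

p b g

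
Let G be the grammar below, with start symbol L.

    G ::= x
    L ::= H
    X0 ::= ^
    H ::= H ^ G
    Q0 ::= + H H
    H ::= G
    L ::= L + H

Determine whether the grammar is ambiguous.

Unambiguous

(X0, Q0 are unreachable from L, so their rules don't affect L(L).) L → L + H | H  ;  H → H ^ G | G  — a left-associative chain with G at the bottom. Each string factors uniquely by precedence.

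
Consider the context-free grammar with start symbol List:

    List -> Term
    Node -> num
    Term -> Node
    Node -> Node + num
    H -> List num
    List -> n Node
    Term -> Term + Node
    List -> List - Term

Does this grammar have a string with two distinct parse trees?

Ambiguous

Witness: num + num

Derivation 1: List ⇒ Term ⇒ Node ⇒ Node + num ⇒ num + num
Derivation 2: List ⇒ Term ⇒ Term + Node ⇒ Node + Node ⇒ num + Node ⇒ num + num

Two distinct leftmost derivations for the same string.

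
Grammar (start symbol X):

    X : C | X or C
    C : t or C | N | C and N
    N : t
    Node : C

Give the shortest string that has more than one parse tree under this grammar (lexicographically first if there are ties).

length 1: no string has ≥2 trees
length 3: t or t has 2 parse trees

Two derivations of t or t:
  X ⇒ C ⇒ t or C ⇒ t or N ⇒ t or t
  X ⇒ X or C ⇒ C or C ⇒ N or C ⇒ t or C ⇒ t or N ⇒ t or t

t or t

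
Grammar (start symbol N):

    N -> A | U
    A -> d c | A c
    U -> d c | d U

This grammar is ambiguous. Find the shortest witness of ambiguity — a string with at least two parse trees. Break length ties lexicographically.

d c

length 2: d c has 2 parse trees

Two derivations of d c:
  N ⇒ A ⇒ d c
  N ⇒ U ⇒ d c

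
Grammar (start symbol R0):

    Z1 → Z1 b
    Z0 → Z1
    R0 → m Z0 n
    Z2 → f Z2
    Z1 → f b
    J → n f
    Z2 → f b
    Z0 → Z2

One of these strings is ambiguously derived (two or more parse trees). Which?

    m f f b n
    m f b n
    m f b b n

m f b n

m f f b n: 1 tree
m f b n: 2 trees
m f b b n: 1 tree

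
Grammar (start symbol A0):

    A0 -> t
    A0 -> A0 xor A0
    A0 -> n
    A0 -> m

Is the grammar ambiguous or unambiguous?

Witness: m xor m xor m

Derivation 1: A0 ⇒ A0 xor A0 ⇒ A0 xor A0 xor A0 ⇒ m xor A0 xor A0 ⇒ m xor m xor A0 ⇒ m xor m xor m
Derivation 2: A0 ⇒ A0 xor A0 ⇒ m xor A0 ⇒ m xor A0 xor A0 ⇒ m xor m xor A0 ⇒ m xor m xor m

Two distinct leftmost derivations for the same string.

Ambiguous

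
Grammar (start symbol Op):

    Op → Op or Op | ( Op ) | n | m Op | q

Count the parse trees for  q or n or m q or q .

Parse trees for q or n or m q or q:
  [Op [Op q] or [Op [Op n] or [Op [Op m [Op q]] or [Op q]]]]
  [Op [Op q] or [Op [Op n] or [Op m [Op [Op q] or [Op q]]]]]
  [Op [Op q] or [Op [Op [Op n] or [Op m [Op q]]] or [Op q]]]
  [Op [Op [Op q] or [Op n]] or [Op [Op m [Op q]] or [Op q]]]
  [Op [Op [Op q] or [Op n]] or [Op m [Op [Op q] or [Op q]]]]
  [Op [Op [Op q] or [Op [Op n] or [Op m [Op q]]]] or [Op q]]
  [Op [Op [Op [Op q] or [Op n]] or [Op m [Op q]]] or [Op q]]

7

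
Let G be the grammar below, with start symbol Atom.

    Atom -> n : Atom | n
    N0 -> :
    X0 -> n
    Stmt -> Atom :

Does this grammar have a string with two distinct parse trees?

Only Atom is reachable from Atom; ignoring the rest: Right-recursive list with a separator: after each atom, whether the separator follows determines the rule. One parse per string.

Unambiguous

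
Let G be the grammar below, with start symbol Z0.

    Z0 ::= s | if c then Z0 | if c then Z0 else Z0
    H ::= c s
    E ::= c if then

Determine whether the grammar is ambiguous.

Witness: if c then if c then s else s

Derivation 1: Z0 ⇒ if c then Z0 ⇒ if c then if c then Z0 else Z0 ⇒ if c then if c then s else Z0 ⇒ if c then if c then s else s
Derivation 2: Z0 ⇒ if c then Z0 else Z0 ⇒ if c then if c then Z0 else Z0 ⇒ if c then if c then s else Z0 ⇒ if c then if c then s else s

Two distinct leftmost derivations for the same string.

Ambiguous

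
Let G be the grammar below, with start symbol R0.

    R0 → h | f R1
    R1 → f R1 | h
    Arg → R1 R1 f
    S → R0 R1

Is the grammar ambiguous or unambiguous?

Only R0, R1 are reachable from R0; ignoring the rest: The reachable rules are right-linear with at most one rule per (nonterminal, next-terminal) pair. Each input token forces the next rule, so parsing is deterministic.

Unambiguous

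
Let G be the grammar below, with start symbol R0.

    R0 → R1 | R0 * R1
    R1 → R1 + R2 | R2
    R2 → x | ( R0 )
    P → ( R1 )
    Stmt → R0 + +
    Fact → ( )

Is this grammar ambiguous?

Only R0, R1, R2 are reachable from R0; ignoring the rest: This is a standard precedence ladder (R0 over R1 over R2), with each level left-recursive on its own operator ('*' at R0, '+' at R1). That structure is LR(1), hence unambiguous.

Unambiguous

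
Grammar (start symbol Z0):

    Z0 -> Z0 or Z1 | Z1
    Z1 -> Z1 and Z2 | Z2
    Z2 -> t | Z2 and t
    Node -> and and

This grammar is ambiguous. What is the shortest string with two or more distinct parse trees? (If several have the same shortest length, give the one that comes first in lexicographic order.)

length 1: no string has ≥2 trees
length 3: t and t has 2 parse trees

Two derivations of t and t:
  Z0 ⇒ Z1 ⇒ Z1 and Z2 ⇒ Z2 and Z2 ⇒ t and Z2 ⇒ t and t
  Z0 ⇒ Z1 ⇒ Z2 ⇒ Z2 and t ⇒ t and t

t and t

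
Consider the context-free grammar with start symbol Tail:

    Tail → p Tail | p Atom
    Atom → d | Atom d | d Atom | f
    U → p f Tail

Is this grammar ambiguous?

Witness: p d d

Derivation 1: Tail ⇒ p Atom ⇒ p Atom d ⇒ p d d
Derivation 2: Tail ⇒ p Atom ⇒ p d Atom ⇒ p d d

Two distinct leftmost derivations for the same string.

Ambiguous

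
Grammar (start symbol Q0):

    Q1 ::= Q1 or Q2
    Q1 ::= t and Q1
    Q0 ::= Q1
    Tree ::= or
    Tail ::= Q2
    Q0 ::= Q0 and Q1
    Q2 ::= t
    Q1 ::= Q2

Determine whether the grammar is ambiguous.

Witness: t and t

Derivation 1: Q0 ⇒ Q1 ⇒ t and Q1 ⇒ t and Q2 ⇒ t and t
Derivation 2: Q0 ⇒ Q0 and Q1 ⇒ Q1 and Q1 ⇒ Q2 and Q1 ⇒ t and Q1 ⇒ t and Q2 ⇒ t and t

Two distinct leftmost derivations for the same string.

Ambiguous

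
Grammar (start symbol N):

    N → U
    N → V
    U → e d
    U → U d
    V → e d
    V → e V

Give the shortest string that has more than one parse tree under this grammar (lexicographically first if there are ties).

e d

length 2: e d has 2 parse trees

Two derivations of e d:
  N ⇒ U ⇒ e d
  N ⇒ V ⇒ e d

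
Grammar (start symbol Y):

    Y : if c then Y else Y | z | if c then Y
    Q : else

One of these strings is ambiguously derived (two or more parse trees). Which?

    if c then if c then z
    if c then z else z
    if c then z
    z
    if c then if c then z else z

if c then if c then z else z

if c then if c then z: 1 tree
if c then z else z: 1 tree
if c then z: 1 tree
z: 1 tree
if c then if c then z else z: 2 trees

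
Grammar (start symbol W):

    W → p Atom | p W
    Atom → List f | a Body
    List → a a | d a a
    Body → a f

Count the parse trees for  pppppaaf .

Parse trees for pppppaaf:
  [W p [W p [W p [W p [W p [Atom [List a a] f]]]]]]
  [W p [W p [W p [W p [W p [Atom a [Body a f]]]]]]]

2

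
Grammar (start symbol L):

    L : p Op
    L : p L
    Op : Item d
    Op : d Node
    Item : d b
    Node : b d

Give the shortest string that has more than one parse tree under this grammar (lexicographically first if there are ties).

p d b d

length 4: p d b d has 2 parse trees

Two derivations of p d b d:
  L ⇒ p Op ⇒ p Item d ⇒ p d b d
  L ⇒ p Op ⇒ p d Node ⇒ p d b d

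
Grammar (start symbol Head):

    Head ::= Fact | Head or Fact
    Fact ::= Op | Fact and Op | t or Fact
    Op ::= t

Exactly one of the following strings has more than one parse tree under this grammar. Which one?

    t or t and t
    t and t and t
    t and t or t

t or t and t

t or t and t: 3 trees
t and t and t: 1 tree
t and t or t: 1 tree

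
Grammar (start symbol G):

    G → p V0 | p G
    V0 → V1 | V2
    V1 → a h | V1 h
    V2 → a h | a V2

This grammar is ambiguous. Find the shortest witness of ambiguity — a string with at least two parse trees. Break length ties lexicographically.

length 3: p a h has 2 parse trees

Two derivations of p a h:
  G ⇒ p V0 ⇒ p V1 ⇒ p a h
  G ⇒ p V0 ⇒ p V2 ⇒ p a h

p a h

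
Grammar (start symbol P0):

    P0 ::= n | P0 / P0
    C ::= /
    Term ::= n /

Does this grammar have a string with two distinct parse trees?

Ambiguous

Witness: n / n / n

Derivation 1: P0 ⇒ P0 / P0 ⇒ n / P0 ⇒ n / P0 / P0 ⇒ n / n / P0 ⇒ n / n / n
Derivation 2: P0 ⇒ P0 / P0 ⇒ P0 / P0 / P0 ⇒ n / P0 / P0 ⇒ n / n / P0 ⇒ n / n / n

Two distinct leftmost derivations for the same string.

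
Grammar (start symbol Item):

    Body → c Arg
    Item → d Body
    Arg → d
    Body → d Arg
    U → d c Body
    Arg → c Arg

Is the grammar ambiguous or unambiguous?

Unambiguous

(U is unreachable from Item, so its rules don't affect L(Item).) The reachable rules are right-linear with at most one rule per (nonterminal, next-terminal) pair. Each input token forces the next rule, so parsing is deterministic.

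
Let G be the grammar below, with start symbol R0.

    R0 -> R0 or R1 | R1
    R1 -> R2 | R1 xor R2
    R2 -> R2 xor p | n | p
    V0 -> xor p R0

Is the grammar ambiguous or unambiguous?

Witness: n xor p

Derivation 1: R0 ⇒ R1 ⇒ R2 ⇒ R2 xor p ⇒ n xor p
Derivation 2: R0 ⇒ R1 ⇒ R1 xor R2 ⇒ R2 xor R2 ⇒ n xor R2 ⇒ n xor p

Two distinct leftmost derivations for the same string.

Ambiguous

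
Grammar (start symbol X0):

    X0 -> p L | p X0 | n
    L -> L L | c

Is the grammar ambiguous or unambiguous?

Witness: p c c c

Derivation 1: X0 ⇒ p L ⇒ p L L ⇒ p L L L ⇒ p c L L ⇒ p c c L ⇒ p c c c
Derivation 2: X0 ⇒ p L ⇒ p L L ⇒ p c L ⇒ p c L L ⇒ p c c L ⇒ p c c c

Two distinct leftmost derivations for the same string.

Ambiguous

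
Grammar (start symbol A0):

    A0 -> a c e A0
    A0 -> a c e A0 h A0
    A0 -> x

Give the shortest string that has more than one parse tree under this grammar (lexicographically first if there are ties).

length 1: no string has ≥2 trees
length 4: no string has ≥2 trees
length 6: no string has ≥2 trees
length 7: no string has ≥2 trees
length 9: a c e a c e x h x has 2 parse trees

Two derivations of a c e a c e x h x:
  A0 ⇒ a c e A0 ⇒ a c e a c e A0 h A0 ⇒ a c e a c e x h A0 ⇒ a c e a c e x h x
  A0 ⇒ a c e A0 h A0 ⇒ a c e a c e A0 h A0 ⇒ a c e a c e x h A0 ⇒ a c e a c e x h x

a c e a c e x h x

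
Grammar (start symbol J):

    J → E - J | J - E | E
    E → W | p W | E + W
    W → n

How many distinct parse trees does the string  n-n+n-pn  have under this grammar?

4

Parse trees for n-n+n-pn:
  [J [E [W n]] - [J [E [E [W n]] + [W n]] - [J [E p [W n]]]]]
  [J [E [W n]] - [J [J [E [E [W n]] + [W n]]] - [E p [W n]]]]
  [J [J [E [W n]] - [J [E [E [W n]] + [W n]]]] - [E p [W n]]]
  [J [J [J [E [W n]]] - [E [E [W n]] + [W n]]] - [E p [W n]]]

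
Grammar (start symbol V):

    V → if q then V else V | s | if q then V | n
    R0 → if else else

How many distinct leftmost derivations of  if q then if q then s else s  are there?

2

Parse trees for if q then if q then s else s:
  [V if q then [V if q then [V s]] else [V s]]
  [V if q then [V if q then [V s] else [V s]]]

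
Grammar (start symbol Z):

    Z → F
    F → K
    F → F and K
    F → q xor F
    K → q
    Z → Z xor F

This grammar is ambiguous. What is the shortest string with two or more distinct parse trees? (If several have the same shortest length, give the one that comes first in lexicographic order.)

length 1: no string has ≥2 trees
length 3: q xor q has 2 parse trees

Two derivations of q xor q:
  Z ⇒ F ⇒ q xor F ⇒ q xor K ⇒ q xor q
  Z ⇒ Z xor F ⇒ F xor F ⇒ K xor F ⇒ q xor F ⇒ q xor K ⇒ q xor q

q xor q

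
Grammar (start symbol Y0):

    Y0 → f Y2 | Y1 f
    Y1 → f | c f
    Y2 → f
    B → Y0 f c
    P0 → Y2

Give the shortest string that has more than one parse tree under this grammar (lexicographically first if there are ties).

f f

length 2: f f has 2 parse trees

Two derivations of f f:
  Y0 ⇒ f Y2 ⇒ f f
  Y0 ⇒ Y1 f ⇒ f f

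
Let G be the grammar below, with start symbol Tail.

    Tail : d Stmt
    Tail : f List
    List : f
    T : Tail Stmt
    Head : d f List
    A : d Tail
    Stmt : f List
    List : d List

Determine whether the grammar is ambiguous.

Unambiguous

Only Tail, Stmt, List are reachable from Tail; ignoring the rest: The reachable rules are right-linear with at most one rule per (nonterminal, next-terminal) pair. Each input token forces the next rule, so parsing is deterministic.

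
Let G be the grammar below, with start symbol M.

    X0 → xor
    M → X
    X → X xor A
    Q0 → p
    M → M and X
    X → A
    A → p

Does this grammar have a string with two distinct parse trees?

Unambiguous

Only M, X, A are reachable from M; ignoring the rest: M → M and X | X  ;  X → X xor A | A  — a left-associative chain with A at the bottom. Each string factors uniquely by precedence.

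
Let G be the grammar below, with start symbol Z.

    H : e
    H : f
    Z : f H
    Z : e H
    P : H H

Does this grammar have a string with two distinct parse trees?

Only Z, H are reachable from Z; ignoring the rest: The reachable rules are right-linear with at most one rule per (nonterminal, next-terminal) pair. Each input token forces the next rule, so parsing is deterministic.

Unambiguous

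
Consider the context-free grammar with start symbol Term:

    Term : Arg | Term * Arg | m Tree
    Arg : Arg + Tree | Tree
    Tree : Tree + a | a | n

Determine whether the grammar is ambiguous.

Witness: a + a

Derivation 1: Term ⇒ Arg ⇒ Arg + Tree ⇒ Tree + Tree ⇒ a + Tree ⇒ a + a
Derivation 2: Term ⇒ Arg ⇒ Tree ⇒ Tree + a ⇒ a + a

Two distinct leftmost derivations for the same string.

Ambiguous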